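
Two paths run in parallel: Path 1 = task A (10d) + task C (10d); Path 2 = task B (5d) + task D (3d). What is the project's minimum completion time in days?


Path 1 = 10 + 10 = 20 days
Path 2 = 5 + 3 = 8 days
Duration = max(20, 8) = 20 days

20 days


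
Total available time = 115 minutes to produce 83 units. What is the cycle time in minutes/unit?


Formula: CT = Available Time / Number of Units
CT = 115 min / 83 units
CT = 1.39 min/unit

1.39 min/unit


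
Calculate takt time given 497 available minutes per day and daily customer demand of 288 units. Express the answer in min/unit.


Formula: Takt Time = Available Production Time / Customer Demand
Takt = 497 min/day / 288 units/day
Takt = 1.73 min/unit

1.73 min/unit


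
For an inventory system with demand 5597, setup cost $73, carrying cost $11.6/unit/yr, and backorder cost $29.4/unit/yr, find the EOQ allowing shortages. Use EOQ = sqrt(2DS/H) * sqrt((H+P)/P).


Formula: EOQ* = sqrt(2DS/H) * sqrt((H+P)/P)
Base EOQ = sqrt(2*5597*73/11.6) = 265.41 units
Correction = sqrt((11.6+29.4)/29.4) = 1.18091
EOQ* = 265.41 * 1.18091 = 313.4 units

313.4 units


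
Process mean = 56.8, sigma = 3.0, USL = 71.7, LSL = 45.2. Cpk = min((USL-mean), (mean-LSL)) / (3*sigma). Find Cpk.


Cpu = (71.7 - 56.8) / (3 * 3.0) = 1.66
Cpl = (56.8 - 45.2) / (3 * 3.0) = 1.29
Cpk = min(1.66, 1.29) = 1.29

1.29


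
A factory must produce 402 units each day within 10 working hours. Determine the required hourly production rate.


Formula: Production Rate = Daily Demand / Available Hours
Rate = 402 units/day / 10 hours/day
Rate = 40.2 units/hour

40.2 units/hour


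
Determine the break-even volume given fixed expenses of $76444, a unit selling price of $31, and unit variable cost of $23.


Formula: BEQ = Fixed Costs / (Price - Variable Cost)
Contribution margin = $31 - $23 = $8/unit
BEQ = ceil($76444 / $8/unit) = ceil(9555.5) = 9556 units

9556 units


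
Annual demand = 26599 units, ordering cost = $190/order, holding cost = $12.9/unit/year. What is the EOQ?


Formula: EOQ = sqrt(2 * D * S / H)
Numerator: 2 * 26599 * 190 = 10107620
2DS/H = 10107620 / 12.9 = 783536.4
EOQ = sqrt(783536.4) = 885.2 units

885.2 units


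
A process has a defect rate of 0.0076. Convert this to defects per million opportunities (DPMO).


DPMO = defect_rate * 1000000 = 0.0076 * 1000000

7600


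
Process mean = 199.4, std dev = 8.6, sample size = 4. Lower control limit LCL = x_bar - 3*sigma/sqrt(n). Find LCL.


LCL = 199.4 - 3 * 8.6 / sqrt(4)

186.5


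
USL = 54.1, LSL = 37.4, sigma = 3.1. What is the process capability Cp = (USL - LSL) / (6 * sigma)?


Cp = (54.1 - 37.4) / (6 * 3.1)

0.9


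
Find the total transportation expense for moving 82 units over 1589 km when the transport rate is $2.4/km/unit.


TC = dist * cost * units = 1589 * 2.4 * 82 = $312715.20

$312715.20


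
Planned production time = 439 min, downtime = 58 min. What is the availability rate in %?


Formula: Availability = (Planned Time - Downtime) / Planned Time * 100
Uptime = 439 - 58 = 381 min
Availability = 381 / 439 * 100 = 86.8%

86.8%


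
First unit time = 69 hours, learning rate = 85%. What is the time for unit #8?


Formula: T_n = T_1 * (learning_rate)^(log2(n)) where learning_rate = rate/100
Doublings = log2(8) = 3
T_n = 69 * 0.85^3
T_n = 69 * 0.6141 = 42.4 hours

42.4 hours


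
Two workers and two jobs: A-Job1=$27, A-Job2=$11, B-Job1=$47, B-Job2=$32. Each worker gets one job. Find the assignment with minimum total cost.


Option 1: A->1 + B->2 = $27 + $32 = $59
Option 2: A->2 + B->1 = $11 + $47 = $58
Min cost = min($59, $58) = $58

$58


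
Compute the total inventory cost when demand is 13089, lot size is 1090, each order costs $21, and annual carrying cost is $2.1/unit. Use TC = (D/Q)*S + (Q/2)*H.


TC = 13089/1090 * 21 + 1090/2 * 2.1

$1396.67


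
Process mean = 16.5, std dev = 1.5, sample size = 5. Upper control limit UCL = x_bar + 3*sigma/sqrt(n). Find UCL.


UCL = 16.5 + 3 * 1.5 / sqrt(5)

18.51


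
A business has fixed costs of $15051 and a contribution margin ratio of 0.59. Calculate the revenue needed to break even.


Formula: BER = Fixed Costs / Contribution Margin Ratio
BER = $15051 / 0.59
BER = $25510.17 (to the nearest cent)

$25510.17


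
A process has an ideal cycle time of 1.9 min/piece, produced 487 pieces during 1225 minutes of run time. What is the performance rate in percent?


Formula: Performance = (Ideal CT * Total Count) / Run Time * 100
Ideal output time = 1.9 * 487 = 925.3 min
Performance = 925.3 / 1225 * 100 = 75.5%

75.5%


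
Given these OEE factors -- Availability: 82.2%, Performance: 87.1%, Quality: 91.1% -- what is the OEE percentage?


Formula: OEE = Availability * Performance * Quality / 10000
A * P = 82.2% * 87.1% / 100 = 71.6%
OEE = 71.6% * 91.1% / 100 = 65.2%

65.2%


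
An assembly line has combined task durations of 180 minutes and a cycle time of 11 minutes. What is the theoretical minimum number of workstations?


Formula: N_min = ceil(Sum of Task Times / Cycle Time)
N_min = ceil(180 min / 11 min) = ceil(16.3636)
N_min = 17 stations

17


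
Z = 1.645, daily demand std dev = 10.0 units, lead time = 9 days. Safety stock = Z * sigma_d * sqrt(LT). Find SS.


Formula: SS = z * sigma_d * sqrt(LT)
sqrt(LT) = sqrt(9) = 3.0
SS = 1.645 * 10.0 * 3.0
SS = 49.4 units

49.4 units


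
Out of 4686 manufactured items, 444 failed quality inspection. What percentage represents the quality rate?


Formula: Quality Rate = Good Pieces / Total Pieces * 100
Good pieces = 4686 - 444 = 4242
QR = 4242 / 4686 * 100 = 90.5%

90.5%


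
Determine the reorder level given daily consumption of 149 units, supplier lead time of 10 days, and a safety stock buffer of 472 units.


Formula: ROP = (Daily Demand * Lead Time) + Safety Stock
Demand during lead time = 149 * 10 = 1490 units
ROP = 1490 + 472 = 1962 units

1962 units


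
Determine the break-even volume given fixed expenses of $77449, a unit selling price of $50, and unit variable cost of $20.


Formula: BEQ = Fixed Costs / (Price - Variable Cost)
Contribution margin = $50 - $20 = $30/unit
BEQ = ceil($77449 / $30/unit) = ceil(2581.63) = 2582 units

2582 units


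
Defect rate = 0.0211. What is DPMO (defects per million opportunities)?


DPMO = defect_rate * 1000000 = 0.0211 * 1000000

21100


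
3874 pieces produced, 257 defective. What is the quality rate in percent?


Formula: Quality Rate = Good Pieces / Total Pieces * 100
Good pieces = 3874 - 257 = 3617
QR = 3617 / 3874 * 100 = 93.4%

93.4%


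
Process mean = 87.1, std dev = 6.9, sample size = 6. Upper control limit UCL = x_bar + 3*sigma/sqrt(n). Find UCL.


UCL = 87.1 + 3 * 6.9 / sqrt(6)

95.55


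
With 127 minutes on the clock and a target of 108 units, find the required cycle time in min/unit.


Formula: CT = Available Time / Number of Units
CT = 127 min / 108 units
CT = 1.18 min/unit

1.18 min/unit


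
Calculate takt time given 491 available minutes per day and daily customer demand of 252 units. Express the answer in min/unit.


Formula: Takt Time = Available Production Time / Customer Demand
Takt = 491 min/day / 252 units/day
Takt = 1.95 min/unit

1.95 min/unit


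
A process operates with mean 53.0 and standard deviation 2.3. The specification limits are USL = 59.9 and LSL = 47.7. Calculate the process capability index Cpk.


Cpu = (59.9 - 53.0) / (3 * 2.3) = 1.0
Cpl = (53.0 - 47.7) / (3 * 2.3) = 0.77
Cpk = min(1.0, 0.77) = 0.77

0.77


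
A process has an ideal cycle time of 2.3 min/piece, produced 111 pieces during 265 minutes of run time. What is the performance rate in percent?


Formula: Performance = (Ideal CT * Total Count) / Run Time * 100
Ideal output time = 2.3 * 111 = 255.3 min
Performance = 255.3 / 265 * 100 = 96.3%

96.3%


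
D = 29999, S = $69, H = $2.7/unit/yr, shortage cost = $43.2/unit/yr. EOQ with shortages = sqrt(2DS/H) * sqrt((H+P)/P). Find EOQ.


Formula: EOQ* = sqrt(2DS/H) * sqrt((H+P)/P)
Base EOQ = sqrt(2*29999*69/2.7) = 1238.26 units
Correction = sqrt((2.7+43.2)/43.2) = 1.03078
EOQ* = 1238.26 * 1.03078 = 1276.4 units

1276.4 units


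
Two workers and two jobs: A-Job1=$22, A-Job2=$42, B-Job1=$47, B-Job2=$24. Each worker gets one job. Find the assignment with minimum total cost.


Option 1: A->1 + B->2 = $22 + $24 = $46
Option 2: A->2 + B->1 = $42 + $47 = $89
Min cost = min($46, $89) = $46

$46


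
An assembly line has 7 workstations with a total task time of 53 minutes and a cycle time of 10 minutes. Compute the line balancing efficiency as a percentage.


Formula: Efficiency = Sum of Task Times / (N_stations * CT) * 100
Total station capacity = 7 stations * 10 min = 70 min
Efficiency = 53 / 70 * 100 = 75.7%

75.7%


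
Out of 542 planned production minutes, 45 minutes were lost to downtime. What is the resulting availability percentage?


Formula: Availability = (Planned Time - Downtime) / Planned Time * 100
Uptime = 542 - 45 = 497 min
Availability = 497 / 542 * 100 = 91.7%

91.7%


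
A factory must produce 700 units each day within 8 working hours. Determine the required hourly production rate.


Formula: Production Rate = Daily Demand / Available Hours
Rate = 700 units/day / 8 hours/day
Rate = 87.5 units/hour

87.5 units/hour


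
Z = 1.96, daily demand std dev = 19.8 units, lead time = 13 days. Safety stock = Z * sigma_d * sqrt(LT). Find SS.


Formula: SS = z * sigma_d * sqrt(LT)
sqrt(LT) = sqrt(13) = 3.6056
SS = 1.96 * 19.8 * 3.6056
SS = 139.9 units

139.9 units


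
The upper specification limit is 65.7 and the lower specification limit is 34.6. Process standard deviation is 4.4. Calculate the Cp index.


Cp = (65.7 - 34.6) / (6 * 4.4)

1.18


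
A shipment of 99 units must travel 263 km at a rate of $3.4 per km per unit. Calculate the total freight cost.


TC = dist * cost * units = 263 * 3.4 * 99 = $88525.80

$88525.80


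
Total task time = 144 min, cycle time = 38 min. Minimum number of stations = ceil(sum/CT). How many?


Formula: N_min = ceil(Sum of Task Times / Cycle Time)
N_min = ceil(144 min / 38 min) = ceil(3.7895)
N_min = 4 stations

4


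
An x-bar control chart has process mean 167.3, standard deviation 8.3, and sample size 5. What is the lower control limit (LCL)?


LCL = 167.3 - 3 * 8.3 / sqrt(5)

156.16


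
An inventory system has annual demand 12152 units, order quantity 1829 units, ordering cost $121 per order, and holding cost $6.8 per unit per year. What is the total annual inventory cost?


TC = 12152/1829 * 121 + 1829/2 * 6.8

$7022.53


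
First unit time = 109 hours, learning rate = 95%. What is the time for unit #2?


Formula: T_n = T_1 * (learning_rate)^(log2(n)) where learning_rate = rate/100
Doublings = log2(2) = 1
T_n = 109 * 0.95^1
T_n = 109 * 0.95 = 103.6 hours

103.6 hours


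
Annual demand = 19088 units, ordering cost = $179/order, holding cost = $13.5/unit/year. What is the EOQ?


Formula: EOQ = sqrt(2 * D * S / H)
Numerator: 2 * 19088 * 179 = 6833504
2DS/H = 6833504 / 13.5 = 506185.5
EOQ = sqrt(506185.5) = 711.5 units

711.5 units


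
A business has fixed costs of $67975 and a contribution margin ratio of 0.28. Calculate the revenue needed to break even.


Formula: BER = Fixed Costs / Contribution Margin Ratio
BER = $67975 / 0.28
BER = $242767.86 (to the nearest cent)

$242767.86


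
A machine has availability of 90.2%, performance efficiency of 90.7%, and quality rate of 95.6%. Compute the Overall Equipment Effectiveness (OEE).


Formula: OEE = Availability * Performance * Quality / 10000
A * P = 90.2% * 90.7% / 100 = 81.81%
OEE = 81.81% * 95.6% / 100 = 78.2%

78.2%


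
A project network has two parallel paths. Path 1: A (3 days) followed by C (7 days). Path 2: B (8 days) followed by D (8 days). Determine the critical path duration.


Path 1 = 3 + 7 = 10 days
Path 2 = 8 + 8 = 16 days
Duration = max(10, 16) = 16 days

16 days


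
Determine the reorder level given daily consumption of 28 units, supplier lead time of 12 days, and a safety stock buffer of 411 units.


Formula: ROP = (Daily Demand * Lead Time) + Safety Stock
Demand during lead time = 28 * 12 = 336 units
ROP = 336 + 411 = 747 units

747 units


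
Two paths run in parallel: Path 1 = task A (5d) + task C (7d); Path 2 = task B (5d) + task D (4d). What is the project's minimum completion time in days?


Path 1 = 5 + 7 = 12 days
Path 2 = 5 + 4 = 9 days
Duration = max(12, 9) = 12 days

12 days


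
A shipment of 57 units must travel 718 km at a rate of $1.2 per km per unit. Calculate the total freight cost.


TC = dist * cost * units = 718 * 1.2 * 57 = $49111.20

$49111.20


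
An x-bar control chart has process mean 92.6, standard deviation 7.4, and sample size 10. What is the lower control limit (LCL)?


LCL = 92.6 - 3 * 7.4 / sqrt(10)

85.58


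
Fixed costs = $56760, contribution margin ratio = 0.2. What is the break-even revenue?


Formula: BER = Fixed Costs / Contribution Margin Ratio
BER = $56760 / 0.2
BER = $283800.00 (to the nearest cent)

$283800.00


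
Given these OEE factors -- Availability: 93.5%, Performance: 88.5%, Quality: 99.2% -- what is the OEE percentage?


Formula: OEE = Availability * Performance * Quality / 10000
A * P = 93.5% * 88.5% / 100 = 82.75%
OEE = 82.75% * 99.2% / 100 = 82.1%

82.1%


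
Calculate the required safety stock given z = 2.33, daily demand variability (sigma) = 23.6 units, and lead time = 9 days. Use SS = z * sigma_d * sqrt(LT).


Formula: SS = z * sigma_d * sqrt(LT)
sqrt(LT) = sqrt(9) = 3.0
SS = 2.33 * 23.6 * 3.0
SS = 165.0 units

165.0 units


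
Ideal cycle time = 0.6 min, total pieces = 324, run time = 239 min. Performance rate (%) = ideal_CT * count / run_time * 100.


Formula: Performance = (Ideal CT * Total Count) / Run Time * 100
Ideal output time = 0.6 * 324 = 194.4 min
Performance = 194.4 / 239 * 100 = 81.3%

81.3%


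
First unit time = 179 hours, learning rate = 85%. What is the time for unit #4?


Formula: T_n = T_1 * (learning_rate)^(log2(n)) where learning_rate = rate/100
Doublings = log2(4) = 2
T_n = 179 * 0.85^2
T_n = 179 * 0.7225 = 129.3 hours

129.3 hours


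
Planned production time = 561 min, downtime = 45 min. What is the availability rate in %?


Formula: Availability = (Planned Time - Downtime) / Planned Time * 100
Uptime = 561 - 45 = 516 min
Availability = 516 / 561 * 100 = 92.0%

92.0%


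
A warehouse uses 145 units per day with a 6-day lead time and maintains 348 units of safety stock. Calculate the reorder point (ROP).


Formula: ROP = (Daily Demand * Lead Time) + Safety Stock
Demand during lead time = 145 * 6 = 870 units
ROP = 870 + 348 = 1218 units

1218 units


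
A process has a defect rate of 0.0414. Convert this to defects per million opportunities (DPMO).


DPMO = defect_rate * 1000000 = 0.0414 * 1000000

41400


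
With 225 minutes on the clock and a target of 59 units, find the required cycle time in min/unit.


Formula: CT = Available Time / Number of Units
CT = 225 min / 59 units
CT = 3.81 min/unit

3.81 min/unit


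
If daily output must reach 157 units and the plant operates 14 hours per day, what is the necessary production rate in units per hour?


Formula: Production Rate = Daily Demand / Available Hours
Rate = 157 units/day / 14 hours/day
Rate = 11.2 units/hour

11.2 units/hour


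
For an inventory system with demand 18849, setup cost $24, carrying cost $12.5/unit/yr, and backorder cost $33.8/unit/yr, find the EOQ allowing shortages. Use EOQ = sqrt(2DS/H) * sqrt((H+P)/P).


Formula: EOQ* = sqrt(2DS/H) * sqrt((H+P)/P)
Base EOQ = sqrt(2*18849*24/12.5) = 269.04 units
Correction = sqrt((12.5+33.8)/33.8) = 1.17039
EOQ* = 269.04 * 1.17039 = 314.9 units

314.9 units


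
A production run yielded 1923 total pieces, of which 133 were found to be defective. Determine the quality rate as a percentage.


Formula: Quality Rate = Good Pieces / Total Pieces * 100
Good pieces = 1923 - 133 = 1790
QR = 1790 / 1923 * 100 = 93.1%

93.1%


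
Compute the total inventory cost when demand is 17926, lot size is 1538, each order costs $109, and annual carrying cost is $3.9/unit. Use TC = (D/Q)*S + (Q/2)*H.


TC = 17926/1538 * 109 + 1538/2 * 3.9

$4269.54


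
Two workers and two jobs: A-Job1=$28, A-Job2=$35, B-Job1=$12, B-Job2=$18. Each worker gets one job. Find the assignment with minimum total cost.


Option 1: A->1 + B->2 = $28 + $18 = $46
Option 2: A->2 + B->1 = $35 + $12 = $47
Min cost = min($46, $47) = $46

$46


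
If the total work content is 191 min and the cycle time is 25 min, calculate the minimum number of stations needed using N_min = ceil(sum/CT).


Formula: N_min = ceil(Sum of Task Times / Cycle Time)
N_min = ceil(191 min / 25 min) = ceil(7.64)
N_min = 8 stations

8


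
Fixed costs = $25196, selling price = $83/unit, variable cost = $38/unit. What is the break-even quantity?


Formula: BEQ = Fixed Costs / (Price - Variable Cost)
Contribution margin = $83 - $38 = $45/unit
BEQ = ceil($25196 / $45/unit) = ceil(559.91) = 560 units

560 units


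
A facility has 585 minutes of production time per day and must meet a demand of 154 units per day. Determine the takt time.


Formula: Takt Time = Available Production Time / Customer Demand
Takt = 585 min/day / 154 units/day
Takt = 3.8 min/unit

3.8 min/unit


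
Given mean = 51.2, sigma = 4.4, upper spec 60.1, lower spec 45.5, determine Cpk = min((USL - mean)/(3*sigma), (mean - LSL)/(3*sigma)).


Cpu = (60.1 - 51.2) / (3 * 4.4) = 0.67
Cpl = (51.2 - 45.5) / (3 * 4.4) = 0.43
Cpk = min(0.67, 0.43) = 0.43

0.43


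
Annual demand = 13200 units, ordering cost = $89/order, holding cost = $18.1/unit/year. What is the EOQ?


Formula: EOQ = sqrt(2 * D * S / H)
Numerator: 2 * 13200 * 89 = 2349600
2DS/H = 2349600 / 18.1 = 129812.2
EOQ = sqrt(129812.2) = 360.3 units

360.3 units


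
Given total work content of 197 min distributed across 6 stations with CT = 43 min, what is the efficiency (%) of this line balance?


Formula: Efficiency = Sum of Task Times / (N_stations * CT) * 100
Total station capacity = 6 stations * 43 min = 258 min
Efficiency = 197 / 258 * 100 = 76.4%

76.4%


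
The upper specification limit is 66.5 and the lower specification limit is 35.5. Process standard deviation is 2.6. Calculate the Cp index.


Cp = (66.5 - 35.5) / (6 * 2.6)

1.99


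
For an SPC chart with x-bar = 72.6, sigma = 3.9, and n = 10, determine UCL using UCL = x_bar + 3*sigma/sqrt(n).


UCL = 72.6 + 3 * 3.9 / sqrt(10)

76.3


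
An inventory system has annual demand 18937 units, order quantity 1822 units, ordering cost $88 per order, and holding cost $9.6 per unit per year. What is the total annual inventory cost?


TC = 18937/1822 * 88 + 1822/2 * 9.6

$9660.23


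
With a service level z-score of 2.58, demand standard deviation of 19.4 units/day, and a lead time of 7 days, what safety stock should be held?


Formula: SS = z * sigma_d * sqrt(LT)
sqrt(LT) = sqrt(7) = 2.6458
SS = 2.58 * 19.4 * 2.6458
SS = 132.4 units

132.4 units


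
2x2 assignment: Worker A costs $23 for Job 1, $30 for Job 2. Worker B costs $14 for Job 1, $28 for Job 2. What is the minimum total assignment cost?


Option 1: A->1 + B->2 = $23 + $28 = $51
Option 2: A->2 + B->1 = $30 + $14 = $44
Min cost = min($51, $44) = $44

$44


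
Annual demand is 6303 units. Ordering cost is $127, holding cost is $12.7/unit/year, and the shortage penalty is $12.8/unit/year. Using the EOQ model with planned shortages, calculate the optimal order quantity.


Formula: EOQ* = sqrt(2DS/H) * sqrt((H+P)/P)
Base EOQ = sqrt(2*6303*127/12.7) = 355.05 units
Correction = sqrt((12.7+12.8)/12.8) = 1.41145
EOQ* = 355.05 * 1.41145 = 501.1 units

501.1 units


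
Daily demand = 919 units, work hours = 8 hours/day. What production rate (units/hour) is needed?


Formula: Production Rate = Daily Demand / Available Hours
Rate = 919 units/day / 8 hours/day
Rate = 114.9 units/hour

114.9 units/hour


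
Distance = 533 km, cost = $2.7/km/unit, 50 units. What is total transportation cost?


TC = dist * cost * units = 533 * 2.7 * 50 = $71955.00

$71955.00


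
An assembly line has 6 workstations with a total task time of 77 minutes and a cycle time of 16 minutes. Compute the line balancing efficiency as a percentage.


Formula: Efficiency = Sum of Task Times / (N_stations * CT) * 100
Total station capacity = 6 stations * 16 min = 96 min
Efficiency = 77 / 96 * 100 = 80.2%

80.2%


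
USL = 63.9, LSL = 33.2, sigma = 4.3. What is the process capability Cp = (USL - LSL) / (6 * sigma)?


Cp = (63.9 - 33.2) / (6 * 4.3)

1.19


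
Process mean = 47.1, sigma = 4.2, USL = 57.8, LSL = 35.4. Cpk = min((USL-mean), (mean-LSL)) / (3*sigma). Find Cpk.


Cpu = (57.8 - 47.1) / (3 * 4.2) = 0.85
Cpl = (47.1 - 35.4) / (3 * 4.2) = 0.93
Cpk = min(0.85, 0.93) = 0.85

0.85


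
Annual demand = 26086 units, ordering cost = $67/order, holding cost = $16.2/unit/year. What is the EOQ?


Formula: EOQ = sqrt(2 * D * S / H)
Numerator: 2 * 26086 * 67 = 3495524
2DS/H = 3495524 / 16.2 = 215773.1
EOQ = sqrt(215773.1) = 464.5 units

464.5 units


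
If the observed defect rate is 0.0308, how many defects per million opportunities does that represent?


DPMO = defect_rate * 1000000 = 0.0308 * 1000000

30800


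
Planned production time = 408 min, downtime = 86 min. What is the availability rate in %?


Formula: Availability = (Planned Time - Downtime) / Planned Time * 100
Uptime = 408 - 86 = 322 min
Availability = 322 / 408 * 100 = 78.9%

78.9%


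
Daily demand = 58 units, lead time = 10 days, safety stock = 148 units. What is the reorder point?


Formula: ROP = (Daily Demand * Lead Time) + Safety Stock
Demand during lead time = 58 * 10 = 580 units
ROP = 580 + 148 = 728 units

728 units


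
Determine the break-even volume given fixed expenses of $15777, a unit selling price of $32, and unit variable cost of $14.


Formula: BEQ = Fixed Costs / (Price - Variable Cost)
Contribution margin = $32 - $14 = $18/unit
BEQ = ceil($15777 / $18/unit) = ceil(876.5) = 877 units

877 units


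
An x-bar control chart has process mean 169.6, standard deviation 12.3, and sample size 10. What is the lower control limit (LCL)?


LCL = 169.6 - 3 * 12.3 / sqrt(10)

157.93


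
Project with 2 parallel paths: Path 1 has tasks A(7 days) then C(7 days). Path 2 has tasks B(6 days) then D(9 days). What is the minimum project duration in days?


Path 1 = 7 + 7 = 14 days
Path 2 = 6 + 9 = 15 days
Duration = max(14, 15) = 15 days

15 days


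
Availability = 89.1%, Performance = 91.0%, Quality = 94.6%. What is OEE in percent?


Formula: OEE = Availability * Performance * Quality / 10000
A * P = 89.1% * 91.0% / 100 = 81.08%
OEE = 81.08% * 94.6% / 100 = 76.7%

76.7%


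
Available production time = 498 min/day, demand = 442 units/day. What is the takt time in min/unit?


Formula: Takt Time = Available Production Time / Customer Demand
Takt = 498 min/day / 442 units/day
Takt = 1.13 min/unit

1.13 min/unit


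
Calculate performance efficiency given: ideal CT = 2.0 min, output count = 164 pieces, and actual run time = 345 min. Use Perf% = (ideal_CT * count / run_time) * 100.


Formula: Performance = (Ideal CT * Total Count) / Run Time * 100
Ideal output time = 2.0 * 164 = 328.0 min
Performance = 328.0 / 345 * 100 = 95.1%

95.1%


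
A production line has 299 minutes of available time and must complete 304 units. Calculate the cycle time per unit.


Formula: CT = Available Time / Number of Units
CT = 299 min / 304 units
CT = 0.98 min/unit

0.98 min/unit


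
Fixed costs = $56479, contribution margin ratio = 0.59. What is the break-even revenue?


Formula: BER = Fixed Costs / Contribution Margin Ratio
BER = $56479 / 0.59
BER = $95727.12 (to the nearest cent)

$95727.12


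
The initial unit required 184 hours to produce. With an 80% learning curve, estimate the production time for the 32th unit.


Formula: T_n = T_1 * (learning_rate)^(log2(n)) where learning_rate = rate/100
Doublings = log2(32) = 5
T_n = 184 * 0.8^5
T_n = 184 * 0.3277 = 60.3 hours

60.3 hours


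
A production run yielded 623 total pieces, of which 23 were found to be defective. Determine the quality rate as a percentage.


Formula: Quality Rate = Good Pieces / Total Pieces * 100
Good pieces = 623 - 23 = 600
QR = 600 / 623 * 100 = 96.3%

96.3%


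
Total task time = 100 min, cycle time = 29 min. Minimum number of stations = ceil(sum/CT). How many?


Formula: N_min = ceil(Sum of Task Times / Cycle Time)
N_min = ceil(100 min / 29 min) = ceil(3.4483)
N_min = 4 stations

4


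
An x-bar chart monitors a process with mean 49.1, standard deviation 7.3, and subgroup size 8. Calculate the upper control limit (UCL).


UCL = 49.1 + 3 * 7.3 / sqrt(8)

56.84


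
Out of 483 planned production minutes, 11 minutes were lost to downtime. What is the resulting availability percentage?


Formula: Availability = (Planned Time - Downtime) / Planned Time * 100
Uptime = 483 - 11 = 472 min
Availability = 472 / 483 * 100 = 97.7%

97.7%


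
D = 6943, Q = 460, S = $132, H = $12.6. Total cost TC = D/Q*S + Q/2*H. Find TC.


TC = 6943/460 * 132 + 460/2 * 12.6

$4890.34


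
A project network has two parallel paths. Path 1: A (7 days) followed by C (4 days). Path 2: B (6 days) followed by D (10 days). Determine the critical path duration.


Path 1 = 7 + 4 = 11 days
Path 2 = 6 + 10 = 16 days
Duration = max(11, 16) = 16 days

16 days


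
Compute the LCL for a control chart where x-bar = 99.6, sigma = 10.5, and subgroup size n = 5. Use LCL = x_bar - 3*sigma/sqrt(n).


LCL = 99.6 - 3 * 10.5 / sqrt(5)

85.51


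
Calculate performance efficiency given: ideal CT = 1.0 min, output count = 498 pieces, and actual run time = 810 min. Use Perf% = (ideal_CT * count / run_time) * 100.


Formula: Performance = (Ideal CT * Total Count) / Run Time * 100
Ideal output time = 1.0 * 498 = 498.0 min
Performance = 498.0 / 810 * 100 = 61.5%

61.5%


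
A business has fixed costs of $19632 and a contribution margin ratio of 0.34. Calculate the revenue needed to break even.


Formula: BER = Fixed Costs / Contribution Margin Ratio
BER = $19632 / 0.34
BER = $57741.18 (to the nearest cent)

$57741.18


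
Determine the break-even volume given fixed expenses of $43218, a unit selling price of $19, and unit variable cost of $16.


Formula: BEQ = Fixed Costs / (Price - Variable Cost)
Contribution margin = $19 - $16 = $3/unit
BEQ = ceil($43218 / $3/unit) = ceil(14406.0) = 14406 units

14406 units


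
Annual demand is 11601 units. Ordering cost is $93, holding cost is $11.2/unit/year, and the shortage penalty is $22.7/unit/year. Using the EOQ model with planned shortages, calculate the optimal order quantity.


Formula: EOQ* = sqrt(2DS/H) * sqrt((H+P)/P)
Base EOQ = sqrt(2*11601*93/11.2) = 438.93 units
Correction = sqrt((11.2+22.7)/22.7) = 1.22204
EOQ* = 438.93 * 1.22204 = 536.4 units

536.4 units


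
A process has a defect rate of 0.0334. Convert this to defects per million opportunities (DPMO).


DPMO = defect_rate * 1000000 = 0.0334 * 1000000

33400


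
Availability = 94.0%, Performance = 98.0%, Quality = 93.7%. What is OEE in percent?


Formula: OEE = Availability * Performance * Quality / 10000
A * P = 94.0% * 98.0% / 100 = 92.12%
OEE = 92.12% * 93.7% / 100 = 86.3%

86.3%


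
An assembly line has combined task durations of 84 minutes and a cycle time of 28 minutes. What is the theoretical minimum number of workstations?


Formula: N_min = ceil(Sum of Task Times / Cycle Time)
N_min = ceil(84 min / 28 min) = ceil(3.0)
N_min = 3 stations

3


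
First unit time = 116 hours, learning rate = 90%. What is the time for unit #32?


Formula: T_n = T_1 * (learning_rate)^(log2(n)) where learning_rate = rate/100
Doublings = log2(32) = 5
T_n = 116 * 0.9^5
T_n = 116 * 0.5905 = 68.5 hours

68.5 hours


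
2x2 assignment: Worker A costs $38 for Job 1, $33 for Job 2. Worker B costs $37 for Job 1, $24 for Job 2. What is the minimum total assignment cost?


Option 1: A->1 + B->2 = $38 + $24 = $62
Option 2: A->2 + B->1 = $33 + $37 = $70
Min cost = min($62, $70) = $62

$62


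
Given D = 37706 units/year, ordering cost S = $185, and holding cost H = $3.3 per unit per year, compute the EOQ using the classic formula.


Formula: EOQ = sqrt(2 * D * S / H)
Numerator: 2 * 37706 * 185 = 13951220
2DS/H = 13951220 / 3.3 = 4227642.4
EOQ = sqrt(4227642.4) = 2056.1 units

2056.1 units


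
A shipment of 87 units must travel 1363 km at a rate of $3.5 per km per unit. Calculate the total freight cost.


TC = dist * cost * units = 1363 * 3.5 * 87 = $415033.50

$415033.50


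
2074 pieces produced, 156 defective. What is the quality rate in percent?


Formula: Quality Rate = Good Pieces / Total Pieces * 100
Good pieces = 2074 - 156 = 1918
QR = 1918 / 2074 * 100 = 92.5%

92.5%


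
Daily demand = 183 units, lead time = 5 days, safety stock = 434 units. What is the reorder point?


Formula: ROP = (Daily Demand * Lead Time) + Safety Stock
Demand during lead time = 183 * 5 = 915 units
ROP = 915 + 434 = 1349 units

1349 units


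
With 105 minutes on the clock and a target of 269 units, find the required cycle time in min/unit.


Formula: CT = Available Time / Number of Units
CT = 105 min / 269 units
CT = 0.39 min/unit

0.39 min/unit


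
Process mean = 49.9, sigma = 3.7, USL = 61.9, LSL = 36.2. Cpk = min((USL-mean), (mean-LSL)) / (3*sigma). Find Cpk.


Cpu = (61.9 - 49.9) / (3 * 3.7) = 1.08
Cpl = (49.9 - 36.2) / (3 * 3.7) = 1.23
Cpk = min(1.08, 1.23) = 1.08

1.08


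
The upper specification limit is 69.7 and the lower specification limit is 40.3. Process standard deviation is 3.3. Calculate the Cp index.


Cp = (69.7 - 40.3) / (6 * 3.3)

1.48


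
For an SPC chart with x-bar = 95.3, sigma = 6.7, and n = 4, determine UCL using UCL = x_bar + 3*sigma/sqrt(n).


UCL = 95.3 + 3 * 6.7 / sqrt(4)

105.35


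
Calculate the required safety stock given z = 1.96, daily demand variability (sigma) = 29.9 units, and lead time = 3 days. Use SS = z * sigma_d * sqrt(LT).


Formula: SS = z * sigma_d * sqrt(LT)
sqrt(LT) = sqrt(3) = 1.7321
SS = 1.96 * 29.9 * 1.7321
SS = 101.5 units

101.5 units


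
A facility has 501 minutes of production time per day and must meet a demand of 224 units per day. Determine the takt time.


Formula: Takt Time = Available Production Time / Customer Demand
Takt = 501 min/day / 224 units/day
Takt = 2.24 min/unit

2.24 min/unit


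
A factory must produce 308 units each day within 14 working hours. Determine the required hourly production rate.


Formula: Production Rate = Daily Demand / Available Hours
Rate = 308 units/day / 14 hours/day
Rate = 22.0 units/hour

22.0 units/hour


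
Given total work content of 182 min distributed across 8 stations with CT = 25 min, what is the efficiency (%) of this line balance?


Formula: Efficiency = Sum of Task Times / (N_stations * CT) * 100
Total station capacity = 8 stations * 25 min = 200 min
Efficiency = 182 / 200 * 100 = 91.0%

91.0%


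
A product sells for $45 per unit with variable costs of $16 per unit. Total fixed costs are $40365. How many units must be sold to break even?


Formula: BEQ = Fixed Costs / (Price - Variable Cost)
Contribution margin = $45 - $16 = $29/unit
BEQ = ceil($40365 / $29/unit) = ceil(1391.9) = 1392 units

1392 units


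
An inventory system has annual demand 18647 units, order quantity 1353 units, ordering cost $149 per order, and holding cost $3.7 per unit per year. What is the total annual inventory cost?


TC = 18647/1353 * 149 + 1353/2 * 3.7

$4556.56


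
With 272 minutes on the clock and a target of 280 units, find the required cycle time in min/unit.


Formula: CT = Available Time / Number of Units
CT = 272 min / 280 units
CT = 0.97 min/unit

0.97 min/unit


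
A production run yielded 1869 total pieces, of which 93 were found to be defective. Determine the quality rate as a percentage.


Formula: Quality Rate = Good Pieces / Total Pieces * 100
Good pieces = 1869 - 93 = 1776
QR = 1776 / 1869 * 100 = 95.0%

95.0%


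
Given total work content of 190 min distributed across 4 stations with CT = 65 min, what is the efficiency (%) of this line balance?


Formula: Efficiency = Sum of Task Times / (N_stations * CT) * 100
Total station capacity = 4 stations * 65 min = 260 min
Efficiency = 190 / 260 * 100 = 73.1%

73.1%


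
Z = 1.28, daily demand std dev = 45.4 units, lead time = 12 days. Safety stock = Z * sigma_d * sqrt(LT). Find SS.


Formula: SS = z * sigma_d * sqrt(LT)
sqrt(LT) = sqrt(12) = 3.4641
SS = 1.28 * 45.4 * 3.4641
SS = 201.3 units

201.3 units


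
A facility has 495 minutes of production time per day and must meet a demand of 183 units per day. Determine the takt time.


Formula: Takt Time = Available Production Time / Customer Demand
Takt = 495 min/day / 183 units/day
Takt = 2.7 min/unit

2.7 min/unit


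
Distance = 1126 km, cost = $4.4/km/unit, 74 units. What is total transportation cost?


TC = dist * cost * units = 1126 * 4.4 * 74 = $366625.60

$366625.60


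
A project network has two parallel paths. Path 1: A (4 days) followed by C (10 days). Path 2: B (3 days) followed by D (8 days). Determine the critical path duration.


Path 1 = 4 + 10 = 14 days
Path 2 = 3 + 8 = 11 days
Duration = max(14, 11) = 14 days

14 days


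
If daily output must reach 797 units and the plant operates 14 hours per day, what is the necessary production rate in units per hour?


Formula: Production Rate = Daily Demand / Available Hours
Rate = 797 units/day / 14 hours/day
Rate = 56.9 units/hour

56.9 units/hour


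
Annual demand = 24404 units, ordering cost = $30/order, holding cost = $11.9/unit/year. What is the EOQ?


Formula: EOQ = sqrt(2 * D * S / H)
Numerator: 2 * 24404 * 30 = 1464240
2DS/H = 1464240 / 11.9 = 123045.4
EOQ = sqrt(123045.4) = 350.8 units

350.8 units


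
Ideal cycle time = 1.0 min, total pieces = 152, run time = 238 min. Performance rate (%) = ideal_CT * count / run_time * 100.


Formula: Performance = (Ideal CT * Total Count) / Run Time * 100
Ideal output time = 1.0 * 152 = 152.0 min
Performance = 152.0 / 238 * 100 = 63.9%

63.9%


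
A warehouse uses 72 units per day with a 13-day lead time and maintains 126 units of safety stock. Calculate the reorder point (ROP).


Formula: ROP = (Daily Demand * Lead Time) + Safety Stock
Demand during lead time = 72 * 13 = 936 units
ROP = 936 + 126 = 1062 units

1062 units


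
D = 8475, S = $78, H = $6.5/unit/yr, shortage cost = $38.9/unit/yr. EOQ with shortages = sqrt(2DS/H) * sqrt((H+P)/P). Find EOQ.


Formula: EOQ* = sqrt(2DS/H) * sqrt((H+P)/P)
Base EOQ = sqrt(2*8475*78/6.5) = 451.0 units
Correction = sqrt((6.5+38.9)/38.9) = 1.08032
EOQ* = 451.0 * 1.08032 = 487.2 units

487.2 units


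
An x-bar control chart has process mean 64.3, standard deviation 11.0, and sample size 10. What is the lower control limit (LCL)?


LCL = 64.3 - 3 * 11.0 / sqrt(10)

53.86


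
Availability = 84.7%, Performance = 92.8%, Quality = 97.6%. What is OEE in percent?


Formula: OEE = Availability * Performance * Quality / 10000
A * P = 84.7% * 92.8% / 100 = 78.6%
OEE = 78.6% * 97.6% / 100 = 76.7%

76.7%


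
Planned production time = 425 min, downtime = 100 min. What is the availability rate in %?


Formula: Availability = (Planned Time - Downtime) / Planned Time * 100
Uptime = 425 - 100 = 325 min
Availability = 325 / 425 * 100 = 76.5%

76.5%


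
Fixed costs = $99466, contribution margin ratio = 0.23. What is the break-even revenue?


Formula: BER = Fixed Costs / Contribution Margin Ratio
BER = $99466 / 0.23
BER = $432460.87 (to the nearest cent)

$432460.87


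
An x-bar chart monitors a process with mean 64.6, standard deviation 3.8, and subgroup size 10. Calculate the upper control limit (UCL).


UCL = 64.6 + 3 * 3.8 / sqrt(10)

68.2


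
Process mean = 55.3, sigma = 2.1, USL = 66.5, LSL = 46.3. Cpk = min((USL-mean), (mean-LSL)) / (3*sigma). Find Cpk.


Cpu = (66.5 - 55.3) / (3 * 2.1) = 1.78
Cpl = (55.3 - 46.3) / (3 * 2.1) = 1.43
Cpk = min(1.78, 1.43) = 1.43

1.43


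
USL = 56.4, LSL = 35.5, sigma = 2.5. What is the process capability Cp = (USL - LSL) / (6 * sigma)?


Cp = (56.4 - 35.5) / (6 * 2.5)

1.39


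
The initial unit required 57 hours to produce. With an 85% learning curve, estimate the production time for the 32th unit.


Formula: T_n = T_1 * (learning_rate)^(log2(n)) where learning_rate = rate/100
Doublings = log2(32) = 5
T_n = 57 * 0.85^5
T_n = 57 * 0.4437 = 25.3 hours

25.3 hours


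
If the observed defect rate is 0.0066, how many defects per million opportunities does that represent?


DPMO = defect_rate * 1000000 = 0.0066 * 1000000

6600


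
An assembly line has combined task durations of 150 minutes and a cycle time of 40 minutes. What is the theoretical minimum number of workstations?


Formula: N_min = ceil(Sum of Task Times / Cycle Time)
N_min = ceil(150 min / 40 min) = ceil(3.75)
N_min = 4 stations

4


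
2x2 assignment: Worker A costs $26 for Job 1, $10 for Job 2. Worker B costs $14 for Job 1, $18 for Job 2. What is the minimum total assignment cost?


Option 1: A->1 + B->2 = $26 + $18 = $44
Option 2: A->2 + B->1 = $10 + $14 = $24
Min cost = min($44, $24) = $24

$24


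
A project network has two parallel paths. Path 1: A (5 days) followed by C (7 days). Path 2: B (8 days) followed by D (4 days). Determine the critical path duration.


Path 1 = 5 + 7 = 12 days
Path 2 = 8 + 4 = 12 days
Duration = max(12, 12) = 12 days

12 days


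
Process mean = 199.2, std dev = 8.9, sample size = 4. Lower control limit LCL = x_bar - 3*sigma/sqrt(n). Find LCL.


LCL = 199.2 - 3 * 8.9 / sqrt(4)

185.85


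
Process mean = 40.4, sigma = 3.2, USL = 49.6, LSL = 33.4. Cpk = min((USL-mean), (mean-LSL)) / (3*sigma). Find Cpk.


Cpu = (49.6 - 40.4) / (3 * 3.2) = 0.96
Cpl = (40.4 - 33.4) / (3 * 3.2) = 0.73
Cpk = min(0.96, 0.73) = 0.73

0.73


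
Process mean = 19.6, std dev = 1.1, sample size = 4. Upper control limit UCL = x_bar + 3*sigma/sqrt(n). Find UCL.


UCL = 19.6 + 3 * 1.1 / sqrt(4)

21.25


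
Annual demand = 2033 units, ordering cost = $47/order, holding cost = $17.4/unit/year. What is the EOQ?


Formula: EOQ = sqrt(2 * D * S / H)
Numerator: 2 * 2033 * 47 = 191102
2DS/H = 191102 / 17.4 = 10982.9
EOQ = sqrt(10982.9) = 104.8 units

104.8 units


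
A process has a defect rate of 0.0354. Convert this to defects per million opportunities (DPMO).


DPMO = defect_rate * 1000000 = 0.0354 * 1000000

35400


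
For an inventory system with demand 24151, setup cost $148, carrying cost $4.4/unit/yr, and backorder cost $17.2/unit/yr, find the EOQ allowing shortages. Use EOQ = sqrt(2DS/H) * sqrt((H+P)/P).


Formula: EOQ* = sqrt(2DS/H) * sqrt((H+P)/P)
Base EOQ = sqrt(2*24151*148/4.4) = 1274.64 units
Correction = sqrt((4.4+17.2)/17.2) = 1.12063
EOQ* = 1274.64 * 1.12063 = 1428.4 units

1428.4 units


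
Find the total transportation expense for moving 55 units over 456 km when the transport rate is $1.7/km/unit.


TC = dist * cost * units = 456 * 1.7 * 55 = $42636.00

$42636.00


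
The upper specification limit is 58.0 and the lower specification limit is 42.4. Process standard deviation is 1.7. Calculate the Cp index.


Cp = (58.0 - 42.4) / (6 * 1.7)

1.53


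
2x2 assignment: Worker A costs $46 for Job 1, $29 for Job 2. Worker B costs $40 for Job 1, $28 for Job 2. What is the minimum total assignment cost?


Option 1: A->1 + B->2 = $46 + $28 = $74
Option 2: A->2 + B->1 = $29 + $40 = $69
Min cost = min($74, $69) = $69

$69
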